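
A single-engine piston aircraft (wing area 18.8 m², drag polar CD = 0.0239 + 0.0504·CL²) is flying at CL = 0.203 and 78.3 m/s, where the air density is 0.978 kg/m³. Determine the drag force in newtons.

D = 1460 N

CD = 0.0239 + 0.0504 × 0.203² = 0.02598
D = ½ρv²S·CD = ½ × 0.978 × 78.3² × 18.8 × 0.02598 = 1460 N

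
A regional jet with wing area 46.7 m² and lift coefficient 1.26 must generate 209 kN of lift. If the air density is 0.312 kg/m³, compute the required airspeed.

L = ½ρv²S·CL ⇒ v = √(2L/(ρ·S·CL))
v = √(2 × 2.09×10^5 / (0.312 × 46.7 × 1.26)) = √22770 = 151 m/s

v = 151 m/s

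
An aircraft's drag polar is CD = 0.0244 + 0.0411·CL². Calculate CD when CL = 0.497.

CD = 0.0244 + 0.0411 × 0.497² = 0.0244 + 0.01015 = 0.0346

CD = 0.0346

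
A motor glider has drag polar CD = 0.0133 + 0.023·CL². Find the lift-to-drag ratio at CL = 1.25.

CD = 0.0133 + 0.023 × 1.25² = 0.04924
L/D = CL/CD = 1.25 / 0.04924 = 25.4

L/D = 25.4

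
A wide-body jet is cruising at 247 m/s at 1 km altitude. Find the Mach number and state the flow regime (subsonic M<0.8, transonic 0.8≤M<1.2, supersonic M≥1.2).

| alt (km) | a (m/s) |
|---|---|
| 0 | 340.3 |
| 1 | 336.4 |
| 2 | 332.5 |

At 1 km, from the table: a = 336.4 m/s.
M = v/a = 247 / 336.4 = 0.734
M = 0.734 → subsonic.

M = 0.734 (subsonic)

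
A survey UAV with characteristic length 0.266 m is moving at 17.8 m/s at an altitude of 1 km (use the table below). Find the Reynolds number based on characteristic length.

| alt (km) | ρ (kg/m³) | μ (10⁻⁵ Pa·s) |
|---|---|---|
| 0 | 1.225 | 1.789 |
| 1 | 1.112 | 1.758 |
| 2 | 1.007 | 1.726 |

At 1 km, from the table: ρ = 1.112 kg/m³, μ = 1.758×10⁻⁵ Pa·s.
Re = ρ·v·c/μ = 1.112 × 17.8 × 0.266 / (1.758×10⁻⁵) = 2.99×10^5

Re = 2.99×10^5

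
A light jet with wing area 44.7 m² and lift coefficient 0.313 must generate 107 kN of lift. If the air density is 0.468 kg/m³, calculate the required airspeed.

L = ½ρv²S·CL ⇒ v = √(2L/(ρ·S·CL))
v = √(2 × 1.07×10^5 / (0.468 × 44.7 × 0.313)) = √32680 = 181 m/s

v = 181 m/s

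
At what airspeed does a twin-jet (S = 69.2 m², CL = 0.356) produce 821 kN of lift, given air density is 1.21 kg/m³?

L = ½ρv²S·CL ⇒ v = √(2L/(ρ·S·CL))
v = √(2 × 8.21×10^5 / (1.21 × 69.2 × 0.356)) = √55080 = 235 m/s

v = 235 m/s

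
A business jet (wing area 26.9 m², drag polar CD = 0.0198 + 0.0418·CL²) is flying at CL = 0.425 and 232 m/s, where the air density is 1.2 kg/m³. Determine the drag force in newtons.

D = 23800 N

CD = 0.0198 + 0.0418 × 0.425² = 0.02735
D = ½ρv²S·CD = ½ × 1.2 × 232² × 26.9 × 0.02735 = 23800 N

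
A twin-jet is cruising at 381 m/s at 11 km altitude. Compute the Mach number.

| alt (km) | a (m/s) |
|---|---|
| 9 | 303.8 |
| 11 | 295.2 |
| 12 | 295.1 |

At 11 km, from the table: a = 295.2 m/s.
M = v/a = 381 / 295.2 = 1.29

M = 1.29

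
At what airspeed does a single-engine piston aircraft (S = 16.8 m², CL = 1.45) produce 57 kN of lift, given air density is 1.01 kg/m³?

v = 68.1 m/s

L = ½ρv²S·CL ⇒ v = √(2L/(ρ·S·CL))
v = √(2 × 57000 / (1.01 × 16.8 × 1.45)) = √4633 = 68.1 m/s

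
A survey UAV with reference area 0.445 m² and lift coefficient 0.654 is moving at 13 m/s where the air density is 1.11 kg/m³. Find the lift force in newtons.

L = ½ρv²S·CL = ½ × 1.11 × 13² × 0.445 × 0.654 = 27.3 N

L = 27.3 N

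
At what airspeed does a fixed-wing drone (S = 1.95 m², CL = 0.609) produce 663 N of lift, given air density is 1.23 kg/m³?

v = 30.1 m/s

L = ½ρv²S·CL ⇒ v = √(2L/(ρ·S·CL))
v = √(2 × 663 / (1.23 × 1.95 × 0.609)) = √907.8 = 30.1 m/s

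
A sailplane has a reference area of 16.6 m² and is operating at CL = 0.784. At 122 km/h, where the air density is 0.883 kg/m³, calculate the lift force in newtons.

Convert speed: v = 122 km/h ÷ 3.6 = 33.89 m/s.
L = ½ρv²S·CL = ½ × 0.883 × 33.89² × 16.6 × 0.784 = 6600 N ≈ 6.6 kN

L = 6600 N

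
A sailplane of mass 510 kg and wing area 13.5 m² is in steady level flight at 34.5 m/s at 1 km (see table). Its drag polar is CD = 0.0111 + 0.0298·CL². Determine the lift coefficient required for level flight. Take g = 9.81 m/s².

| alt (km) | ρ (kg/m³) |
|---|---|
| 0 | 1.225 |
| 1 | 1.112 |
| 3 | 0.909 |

CL = 0.56

At 1 km, from the table: ρ = 1.112 kg/m³.
Level flight ⇒ L = W = m·g = 510 × 9.81 = 5003.1 N.
q = ½ρv² = ½ × 1.112 × 34.5² = 661.8 Pa.
CL = W/(q·S) = 5003.1 / (661.8 × 13.5) = 0.56.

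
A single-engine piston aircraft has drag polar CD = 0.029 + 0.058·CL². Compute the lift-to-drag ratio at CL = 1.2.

L/D = 10.7

CD = 0.029 + 0.058 × 1.2² = 0.1125
L/D = CL/CD = 1.2 / 0.1125 = 10.7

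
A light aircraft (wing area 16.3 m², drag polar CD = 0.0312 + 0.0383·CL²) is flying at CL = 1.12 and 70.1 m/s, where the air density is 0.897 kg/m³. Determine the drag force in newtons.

D = 2850 N

CD = 0.0312 + 0.0383 × 1.12² = 0.07924
D = ½ρv²S·CD = ½ × 0.897 × 70.1² × 16.3 × 0.07924 = 2850 N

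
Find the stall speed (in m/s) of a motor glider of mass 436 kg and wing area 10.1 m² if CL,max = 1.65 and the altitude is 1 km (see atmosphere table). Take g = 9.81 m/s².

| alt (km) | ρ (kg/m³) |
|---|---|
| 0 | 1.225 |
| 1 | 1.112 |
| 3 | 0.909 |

At 1 km, from the table: ρ = 1.112 kg/m³.
Stall occurs when L = W at CL,max. W = mg = 436 × 9.81 = 4277 N.
V_stall = √(2W/(ρ·S·CL,max)) = √(2 × 4277 / (1.112 × 10.1 × 1.65))
V_stall = √461.6 = 21.5 m/s

V_stall = 21.5 m/s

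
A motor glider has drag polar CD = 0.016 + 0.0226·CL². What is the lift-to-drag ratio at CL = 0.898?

CD = 0.016 + 0.0226 × 0.898² = 0.03422
L/D = CL/CD = 0.898 / 0.03422 = 26.2

L/D = 26.2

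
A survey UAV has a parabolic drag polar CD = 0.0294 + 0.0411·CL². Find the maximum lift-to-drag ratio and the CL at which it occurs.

For CD = CD0 + K·CL², (L/D)max occurs at CL* = √(CD0/K) and equals 1/(2√(K·CD0)).
(L/D)max = 1/(2√(0.0411 × 0.0294)) = 1/(2 × 0.03476) = 14.4
CL* = √(0.0294/0.0411) = 0.846

(L/D)max = 14.4, at CL = 0.846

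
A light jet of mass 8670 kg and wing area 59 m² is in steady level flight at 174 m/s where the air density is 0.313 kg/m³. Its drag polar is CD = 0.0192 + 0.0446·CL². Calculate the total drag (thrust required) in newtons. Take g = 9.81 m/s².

D = 6520 N

Weight W = mg = 8670 × 9.81 = 85053 N; in level flight L = W.
q = ½ρv² = ½ × 0.313 × 174² = 4738 Pa.
CL = W/(q·S) = 85053 / (4738 × 59) = 0.3042.
CD = 0.0192 + 0.0446 × 0.3042² = 0.02333.
D = q·S·CD = 4738 × 59 × 0.02333 = 6522 N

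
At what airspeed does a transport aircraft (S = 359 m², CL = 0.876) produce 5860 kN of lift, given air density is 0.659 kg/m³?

v = 238 m/s

L = ½ρv²S·CL ⇒ v = √(2L/(ρ·S·CL))
v = √(2 × 5.86×10^6 / (0.659 × 359 × 0.876)) = √56550 = 238 m/s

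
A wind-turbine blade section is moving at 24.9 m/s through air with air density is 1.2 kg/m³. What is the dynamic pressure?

q = ½ρv² = ½ × 1.2 × 24.9² = 372 Pa

q = 372 Pa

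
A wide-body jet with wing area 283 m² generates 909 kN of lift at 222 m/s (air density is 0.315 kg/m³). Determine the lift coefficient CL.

From L = ½ρv²S·CL, rearranging gives CL = 2L/(ρv²S).
CL = 2 × 9.09×10^5 / (0.315 × 222² × 283) = 0.414

CL = 0.414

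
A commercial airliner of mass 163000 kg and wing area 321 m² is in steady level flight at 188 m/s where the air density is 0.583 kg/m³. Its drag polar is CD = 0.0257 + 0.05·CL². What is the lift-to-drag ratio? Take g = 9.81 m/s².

Weight W = mg = 163000 × 9.81 = 1.599×10^6 N; in level flight L = W.
Dynamic pressure q = 0.5 × 0.583 × 188² = 10300 Pa.
CL = W/(q·S) = 1.599×10^6 / (10300 × 321) = 0.4835.
CD = 0.0257 + 0.05 × 0.4835² = 0.03739.
L/D = CL/CD = 0.4835 / 0.03739 = 12.9

L/D = 12.9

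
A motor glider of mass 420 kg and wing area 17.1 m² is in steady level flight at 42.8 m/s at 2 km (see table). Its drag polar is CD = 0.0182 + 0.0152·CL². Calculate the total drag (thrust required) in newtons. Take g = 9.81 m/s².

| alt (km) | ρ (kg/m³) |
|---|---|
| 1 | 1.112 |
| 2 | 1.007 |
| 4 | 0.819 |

D = 303 N

At 2 km, from the table: ρ = 1.007 kg/m³.
In steady level flight, lift balances weight: W = mg = 420 × 9.81 = 4120.2 N.
q = ½ρv² = ½ × 1.007 × 42.8² = 922.3 Pa.
CL = 2W/(ρv²S) = 2×4120.2/(1.007×42.8²×17.1) = 0.2612.
CD = 0.0182 + 0.0152 × 0.2612² = 0.01924.
D = q·S·CD = 922.3 × 17.1 × 0.01924 = 303.4 N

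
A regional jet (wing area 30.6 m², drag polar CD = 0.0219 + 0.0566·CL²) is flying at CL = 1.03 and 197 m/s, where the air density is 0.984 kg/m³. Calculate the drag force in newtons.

CD = 0.0219 + 0.0566 × 1.03² = 0.08195
D = ½ρv²S·CD = ½ × 0.984 × 197² × 30.6 × 0.08195 = 47900 N

D = 47900 N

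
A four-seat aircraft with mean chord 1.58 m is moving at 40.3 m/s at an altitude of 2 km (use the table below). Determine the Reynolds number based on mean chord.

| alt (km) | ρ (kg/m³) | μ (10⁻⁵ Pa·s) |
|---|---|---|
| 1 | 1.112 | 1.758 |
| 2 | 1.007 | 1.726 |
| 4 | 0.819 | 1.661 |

Re = 3.71×10^6

At 2 km, from the table: ρ = 1.007 kg/m³, μ = 1.726×10⁻⁵ Pa·s.
Re = ρ·v·c/μ = 1.007 × 40.3 × 1.58 / (1.726×10⁻⁵) = 3.71×10^6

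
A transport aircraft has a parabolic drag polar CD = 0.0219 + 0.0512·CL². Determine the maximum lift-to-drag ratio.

(L/D)max = 14.9

For CD = CD0 + K·CL², (L/D)max occurs at CL* = √(CD0/K) and equals 1/(2√(K·CD0)).
(L/D)max = 1/(2√(0.0512 × 0.0219)) = 1/(2 × 0.03349) = 14.9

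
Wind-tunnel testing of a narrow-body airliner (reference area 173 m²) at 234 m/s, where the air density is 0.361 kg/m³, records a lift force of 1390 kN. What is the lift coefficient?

CL = 0.813

From L = ½ρv²S·CL, rearranging gives CL = 2L/(ρv²S).
CL = 2 × 1.39×10^6 / (0.361 × 234² × 173) = 0.813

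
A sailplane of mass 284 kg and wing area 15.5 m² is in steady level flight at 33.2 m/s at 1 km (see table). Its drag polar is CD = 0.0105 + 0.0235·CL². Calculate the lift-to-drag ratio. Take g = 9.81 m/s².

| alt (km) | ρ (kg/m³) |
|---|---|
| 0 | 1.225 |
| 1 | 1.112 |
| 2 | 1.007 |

At 1 km, from the table: ρ = 1.112 kg/m³.
Weight W = mg = 284 × 9.81 = 2786 N; in level flight L = W.
q = ½ρv² = ½ × 1.112 × 33.2² = 612.8 Pa.
Required CL = L/(qS) = 2786/(612.8·15.5) = 0.2933.
CD = 0.0105 + 0.0235 × 0.2933² = 0.01252.
L/D = CL/CD = 0.2933 / 0.01252 = 23.4

L/D = 23.4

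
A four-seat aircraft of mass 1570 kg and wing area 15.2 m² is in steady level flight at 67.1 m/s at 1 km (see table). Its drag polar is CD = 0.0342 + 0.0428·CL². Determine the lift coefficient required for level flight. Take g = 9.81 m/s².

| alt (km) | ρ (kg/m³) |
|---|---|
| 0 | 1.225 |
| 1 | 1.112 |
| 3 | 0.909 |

At 1 km, from the table: ρ = 1.112 kg/m³.
In steady level flight, lift balances weight: W = mg = 1570 × 9.81 = 15402 N.
q = ½ρv² = ½ × 1.112 × 67.1² = 2503 Pa.
CL = 2W/(ρv²S) = 2×15402/(1.112×67.1²×15.2) = 0.4048.

CL = 0.405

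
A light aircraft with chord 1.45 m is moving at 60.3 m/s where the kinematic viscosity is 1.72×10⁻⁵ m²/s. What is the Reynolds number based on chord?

Re = v·c/ν = 60.3 × 1.45 / (1.72×10⁻⁵) = 5.08×10^6

Re = 5.08×10^6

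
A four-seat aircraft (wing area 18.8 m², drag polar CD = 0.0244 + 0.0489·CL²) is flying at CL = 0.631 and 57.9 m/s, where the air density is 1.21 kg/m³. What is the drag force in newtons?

CD = 0.0244 + 0.0489 × 0.631² = 0.04387
D = ½ρv²S·CD = ½ × 1.21 × 57.9² × 18.8 × 0.04387 = 1670 N

D = 1670 N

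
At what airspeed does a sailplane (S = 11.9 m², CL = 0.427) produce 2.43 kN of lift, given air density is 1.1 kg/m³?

L = ½ρv²S·CL ⇒ v = √(2L/(ρ·S·CL))
v = √(2 × 2430 / (1.1 × 11.9 × 0.427)) = √869.5 = 29.5 m/s

v = 29.5 m/s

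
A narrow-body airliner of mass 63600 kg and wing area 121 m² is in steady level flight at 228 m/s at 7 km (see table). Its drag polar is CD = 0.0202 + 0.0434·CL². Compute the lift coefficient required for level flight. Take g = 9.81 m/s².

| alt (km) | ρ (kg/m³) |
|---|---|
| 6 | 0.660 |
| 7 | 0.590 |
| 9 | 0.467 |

CL = 0.336

At 7 km, from the table: ρ = 0.590 kg/m³.
Level flight ⇒ L = W = m·g = 63600 × 9.81 = 6.2392×10^5 N.
Dynamic pressure q = 0.5 × 0.59 × 228² = 15340 Pa.
Required CL = L/(qS) = 6.2392×10^5/(15340·121) = 0.3362.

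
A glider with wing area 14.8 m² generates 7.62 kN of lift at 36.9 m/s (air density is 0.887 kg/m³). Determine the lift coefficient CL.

From L = ½ρv²S·CL, rearranging gives CL = 2L/(ρv²S).
CL = 2 × 7620 / (0.887 × 36.9² × 14.8) = 0.853

CL = 0.853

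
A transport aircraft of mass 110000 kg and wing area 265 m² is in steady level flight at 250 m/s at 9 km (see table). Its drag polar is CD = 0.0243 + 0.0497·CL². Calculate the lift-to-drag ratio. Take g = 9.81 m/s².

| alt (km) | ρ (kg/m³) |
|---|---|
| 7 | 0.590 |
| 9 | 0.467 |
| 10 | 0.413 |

L/D = 9.91

At 9 km, from the table: ρ = 0.467 kg/m³.
In steady level flight, lift balances weight: W = mg = 110000 × 9.81 = 1.0791×10^6 N.
q = ½ρv² = ½ × 0.467 × 250² = 14590 Pa.
Required CL = L/(qS) = 1.0791×10^6/(14590·265) = 0.279.
CD = 0.0243 + 0.0497 × 0.279² = 0.02817.
L/D = CL/CD = 0.279 / 0.02817 = 9.91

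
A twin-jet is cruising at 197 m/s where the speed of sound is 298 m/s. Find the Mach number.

M = 0.661

M = v/a = 197 / 298 = 0.661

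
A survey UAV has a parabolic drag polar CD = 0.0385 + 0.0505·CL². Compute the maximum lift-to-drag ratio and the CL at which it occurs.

For CD = CD0 + K·CL², (L/D)max occurs at CL* = √(CD0/K) and equals 1/(2√(K·CD0)).
(L/D)max = 1/(2√(0.0505 × 0.0385)) = 1/(2 × 0.04409) = 11.3
CL* = √(0.0385/0.0505) = 0.873

(L/D)max = 11.3, at CL = 0.873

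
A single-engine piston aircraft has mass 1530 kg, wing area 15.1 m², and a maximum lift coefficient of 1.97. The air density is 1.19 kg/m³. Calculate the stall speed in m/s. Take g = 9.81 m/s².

V_stall = 29.1 m/s

Stall occurs when L = W at CL,max. W = mg = 1530 × 9.81 = 15010 N.
V_stall = √(2W/(ρ·S·CL,max)) = √(2 × 15010 / (1.19 × 15.1 × 1.97))
V_stall = √848 = 29.1 m/s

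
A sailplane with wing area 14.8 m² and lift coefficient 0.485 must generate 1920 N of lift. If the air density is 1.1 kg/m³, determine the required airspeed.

L = ½ρv²S·CL ⇒ v = √(2L/(ρ·S·CL))
v = √(2 × 1920 / (1.1 × 14.8 × 0.485)) = √486.3 = 22.1 m/s

v = 22.1 m/s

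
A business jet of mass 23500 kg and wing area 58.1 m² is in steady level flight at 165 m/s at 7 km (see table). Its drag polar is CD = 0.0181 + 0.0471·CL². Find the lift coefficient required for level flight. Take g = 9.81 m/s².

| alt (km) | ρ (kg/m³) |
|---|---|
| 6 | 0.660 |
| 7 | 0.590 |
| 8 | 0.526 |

At 7 km, from the table: ρ = 0.590 kg/m³.
In steady level flight, lift balances weight: W = mg = 23500 × 9.81 = 2.3054×10^5 N.
Dynamic pressure q = 0.5 × 0.59 × 165² = 8031 Pa.
Required CL = L/(qS) = 2.3054×10^5/(8031·58.1) = 0.494.

CL = 0.494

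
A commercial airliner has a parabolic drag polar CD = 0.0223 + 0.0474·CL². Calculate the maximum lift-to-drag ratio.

For CD = CD0 + K·CL², (L/D)max occurs at CL* = √(CD0/K) and equals 1/(2√(K·CD0)).
(L/D)max = 1/(2√(0.0474 × 0.0223)) = 1/(2 × 0.03251) = 15.4

(L/D)max = 15.4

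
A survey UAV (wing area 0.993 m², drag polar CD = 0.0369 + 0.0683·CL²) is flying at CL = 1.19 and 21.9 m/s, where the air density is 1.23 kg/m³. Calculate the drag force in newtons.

CD = 0.0369 + 0.0683 × 1.19² = 0.1336
D = ½ρv²S·CD = ½ × 1.23 × 21.9² × 0.993 × 0.1336 = 39.1 N

D = 39.1 N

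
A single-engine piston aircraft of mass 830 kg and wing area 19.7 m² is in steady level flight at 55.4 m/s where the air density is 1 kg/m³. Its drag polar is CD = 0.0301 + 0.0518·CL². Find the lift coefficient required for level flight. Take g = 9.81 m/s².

CL = 0.269

Level flight ⇒ L = W = m·g = 830 × 9.81 = 8142.3 N.
q = ½ρv² = ½ × 1 × 55.4² = 1535 Pa.
CL = W/(q·S) = 8142.3 / (1535 × 19.7) = 0.2693.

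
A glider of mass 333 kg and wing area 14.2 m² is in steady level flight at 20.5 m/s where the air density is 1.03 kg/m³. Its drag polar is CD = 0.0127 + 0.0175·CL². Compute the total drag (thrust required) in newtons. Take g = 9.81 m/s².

D = 99.8 N

Weight W = mg = 333 × 9.81 = 3266.7 N; in level flight L = W.
Dynamic pressure q = 0.5 × 1.03 × 20.5² = 216.4 Pa.
Required CL = L/(qS) = 3266.7/(216.4·14.2) = 1.063.
CD = 0.0127 + 0.0175 × 1.063² = 0.03247.
D = q·S·CD = 216.4 × 14.2 × 0.03247 = 99.8 N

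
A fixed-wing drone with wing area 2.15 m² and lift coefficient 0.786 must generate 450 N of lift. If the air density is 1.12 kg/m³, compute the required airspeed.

L = ½ρv²S·CL ⇒ v = √(2L/(ρ·S·CL))
v = √(2 × 450 / (1.12 × 2.15 × 0.786)) = √475.5 = 21.8 m/s

v = 21.8 m/s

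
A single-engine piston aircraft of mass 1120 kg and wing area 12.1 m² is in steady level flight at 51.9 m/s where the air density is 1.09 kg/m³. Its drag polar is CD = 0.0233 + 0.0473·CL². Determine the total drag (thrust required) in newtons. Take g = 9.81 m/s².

D = 735 N

Level flight ⇒ L = W = m·g = 1120 × 9.81 = 10987 N.
Dynamic pressure q = 0.5 × 1.09 × 51.9² = 1468 Pa.
Required CL = L/(qS) = 10987/(1468·12.1) = 0.6185.
CD = 0.0233 + 0.0473 × 0.6185² = 0.0414.
D = q·S·CD = 1468 × 12.1 × 0.0414 = 735.3 N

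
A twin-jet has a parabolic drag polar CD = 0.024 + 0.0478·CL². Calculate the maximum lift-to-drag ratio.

For CD = CD0 + K·CL², (L/D)max occurs at CL* = √(CD0/K) and equals 1/(2√(K·CD0)).
(L/D)max = 1/(2√(0.0478 × 0.024)) = 1/(2 × 0.03387) = 14.8

(L/D)max = 14.8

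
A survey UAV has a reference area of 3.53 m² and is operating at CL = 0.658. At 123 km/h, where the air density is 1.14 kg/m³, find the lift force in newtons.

L = 1550 N

Convert speed: v = 123 km/h ÷ 3.6 = 34.17 m/s.
Dynamic pressure q = ½ρv² = ½ × 1.14 × 34.17² = 665.4 Pa.
L = q·S·CL = 665.4 × 3.53 × 0.658 = 1550 N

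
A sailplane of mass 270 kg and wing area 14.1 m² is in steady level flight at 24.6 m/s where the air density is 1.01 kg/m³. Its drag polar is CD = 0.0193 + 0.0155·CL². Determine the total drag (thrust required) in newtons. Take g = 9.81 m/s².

D = 108 N

Weight W = mg = 270 × 9.81 = 2648.7 N; in level flight L = W.
Dynamic pressure q = 0.5 × 1.01 × 24.6² = 305.6 Pa.
Required CL = L/(qS) = 2648.7/(305.6·14.1) = 0.6147.
CD = 0.0193 + 0.0155 × 0.6147² = 0.02516.
D = q·S·CD = 305.6 × 14.1 × 0.02516 = 108.4 N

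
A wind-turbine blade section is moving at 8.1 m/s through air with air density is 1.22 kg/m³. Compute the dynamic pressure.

q = 40 Pa

q = ½ρv² = ½ × 1.22 × 8.1² = 40 Pa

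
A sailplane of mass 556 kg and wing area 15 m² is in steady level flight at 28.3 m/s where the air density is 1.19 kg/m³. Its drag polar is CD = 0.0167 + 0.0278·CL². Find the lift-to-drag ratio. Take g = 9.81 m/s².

L/D = 23.2

In steady level flight, lift balances weight: W = mg = 556 × 9.81 = 5454.4 N.
q = ½ρv² = ½ × 1.19 × 28.3² = 476.5 Pa.
Required CL = L/(qS) = 5454.4/(476.5·15) = 0.7631.
CD = 0.0167 + 0.0278 × 0.7631² = 0.03289.
L/D = CL/CD = 0.7631 / 0.03289 = 23.2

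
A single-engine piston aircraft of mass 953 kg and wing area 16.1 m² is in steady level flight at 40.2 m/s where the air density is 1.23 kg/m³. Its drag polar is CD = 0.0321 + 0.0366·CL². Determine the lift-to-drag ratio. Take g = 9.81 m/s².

L/D = 13.1

Level flight ⇒ L = W = m·g = 953 × 9.81 = 9348.9 N.
Dynamic pressure q = 0.5 × 1.23 × 40.2² = 993.9 Pa.
CL = W/(q·S) = 9348.9 / (993.9 × 16.1) = 0.5843.
CD = 0.0321 + 0.0366 × 0.5843² = 0.04459.
L/D = CL/CD = 0.5843 / 0.04459 = 13.1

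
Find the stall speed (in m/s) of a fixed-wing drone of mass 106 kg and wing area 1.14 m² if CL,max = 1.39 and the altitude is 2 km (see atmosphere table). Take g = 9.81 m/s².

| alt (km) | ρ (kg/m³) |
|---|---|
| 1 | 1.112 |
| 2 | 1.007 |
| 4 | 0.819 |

V_stall = 36.1 m/s

At 2 km, from the table: ρ = 1.007 kg/m³.
Weight W = mg = 106 × 9.81 = 1040 N.
V_stall = √(2W/(ρ·S·CL,max)) = √(2 × 1040 / (1.007 × 1.14 × 1.39))
V_stall = √1303 = 36.1 m/s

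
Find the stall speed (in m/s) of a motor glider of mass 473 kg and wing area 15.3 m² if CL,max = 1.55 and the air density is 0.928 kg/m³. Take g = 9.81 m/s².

V_stall = 20.5 m/s

Stall occurs when L = W at CL,max. W = mg = 473 × 9.81 = 4640 N.
V_stall = √(2W/(ρ·S·CL,max)) = √(2 × 4640 / (0.928 × 15.3 × 1.55))
V_stall = √421.7 = 20.5 m/s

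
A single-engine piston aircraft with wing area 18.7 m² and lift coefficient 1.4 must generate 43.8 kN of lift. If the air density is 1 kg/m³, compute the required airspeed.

L = ½ρv²S·CL ⇒ v = √(2L/(ρ·S·CL))
v = √(2 × 43800 / (1 × 18.7 × 1.4)) = √3346 = 57.8 m/s

v = 57.8 m/s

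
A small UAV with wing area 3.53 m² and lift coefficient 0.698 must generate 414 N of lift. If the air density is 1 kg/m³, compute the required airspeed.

L = ½ρv²S·CL ⇒ v = √(2L/(ρ·S·CL))
v = √(2 × 414 / (1 × 3.53 × 0.698)) = √336 = 18.3 m/s

v = 18.3 m/s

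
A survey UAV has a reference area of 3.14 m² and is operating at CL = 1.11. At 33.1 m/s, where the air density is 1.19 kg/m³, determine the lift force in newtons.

Dynamic pressure q = ½ρv² = ½ × 1.19 × 33.1² = 651.9 Pa.
L = q·S·CL = 651.9 × 3.14 × 1.11 = 2270 N

L = 2270 N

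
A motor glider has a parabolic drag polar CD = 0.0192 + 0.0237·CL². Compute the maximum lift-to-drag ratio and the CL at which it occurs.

(L/D)max = 23.4, at CL = 0.9

For CD = CD0 + K·CL², (L/D)max occurs at CL* = √(CD0/K) and equals 1/(2√(K·CD0)).
(L/D)max = 1/(2√(0.0237 × 0.0192)) = 1/(2 × 0.02133) = 23.4
CL* = √(0.0192/0.0237) = 0.9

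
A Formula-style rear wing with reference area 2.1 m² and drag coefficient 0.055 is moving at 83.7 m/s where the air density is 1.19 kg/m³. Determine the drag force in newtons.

D = 481 N

Dynamic pressure q = ½ρv² = ½ × 1.19 × 83.7² = 4168 Pa.
D = q·S·CD = 4168 × 2.1 × 0.055 = 481 N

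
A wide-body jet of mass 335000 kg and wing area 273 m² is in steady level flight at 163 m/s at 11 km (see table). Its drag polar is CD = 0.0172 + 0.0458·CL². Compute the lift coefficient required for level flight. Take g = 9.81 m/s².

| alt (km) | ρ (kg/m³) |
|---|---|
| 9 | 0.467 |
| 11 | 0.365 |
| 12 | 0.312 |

At 11 km, from the table: ρ = 0.365 kg/m³.
In steady level flight, lift balances weight: W = mg = 335000 × 9.81 = 3.2864×10^6 N.
q = ½ρv² = ½ × 0.365 × 163² = 4849 Pa.
CL = 2W/(ρv²S) = 2×3.2864×10^6/(0.365×163²×273) = 2.483.

CL = 2.48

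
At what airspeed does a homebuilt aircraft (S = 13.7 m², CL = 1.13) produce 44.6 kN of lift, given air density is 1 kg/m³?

v = 75.9 m/s

L = ½ρv²S·CL ⇒ v = √(2L/(ρ·S·CL))
v = √(2 × 44600 / (1 × 13.7 × 1.13)) = √5762 = 75.9 m/s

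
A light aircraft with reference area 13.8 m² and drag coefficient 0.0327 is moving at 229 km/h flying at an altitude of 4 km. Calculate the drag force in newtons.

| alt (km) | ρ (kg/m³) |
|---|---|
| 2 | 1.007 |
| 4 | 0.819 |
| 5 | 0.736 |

At 4 km, from the table: ρ = 0.819 kg/m³.
Convert speed: v = 229 km/h ÷ 3.6 = 63.61 m/s.
D = ½ρv²S·CD = ½ × 0.819 × 63.61² × 13.8 × 0.0327 = 748 N

D = 748 N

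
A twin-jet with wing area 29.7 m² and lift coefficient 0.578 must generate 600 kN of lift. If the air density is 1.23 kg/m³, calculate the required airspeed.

v = 238 m/s

L = ½ρv²S·CL ⇒ v = √(2L/(ρ·S·CL))
v = √(2 × 6×10^5 / (1.23 × 29.7 × 0.578)) = √56830 = 238 m/s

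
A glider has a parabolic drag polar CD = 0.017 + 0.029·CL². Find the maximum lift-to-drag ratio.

(L/D)max = 22.5

For CD = CD0 + K·CL², (L/D)max occurs at CL* = √(CD0/K) and equals 1/(2√(K·CD0)).
(L/D)max = 1/(2√(0.029 × 0.017)) = 1/(2 × 0.0222) = 22.5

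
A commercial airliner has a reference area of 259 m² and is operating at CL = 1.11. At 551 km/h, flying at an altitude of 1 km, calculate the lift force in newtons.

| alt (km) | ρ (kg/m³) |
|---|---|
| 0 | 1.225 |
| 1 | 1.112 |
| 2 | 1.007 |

L = 3.74×10^6 N

At 1 km, from the table: ρ = 1.112 kg/m³.
Convert speed: v = 551 km/h ÷ 3.6 = 153.1 m/s.
Dynamic pressure q = ½ρv² = ½ × 1.112 × 153.1² = 13020 Pa.
L = q·S·CL = 13020 × 259 × 1.11 = 3.74×10^6 N ≈ 3740 kN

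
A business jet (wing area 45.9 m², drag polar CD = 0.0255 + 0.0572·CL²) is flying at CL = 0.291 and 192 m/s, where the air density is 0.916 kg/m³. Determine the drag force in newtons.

D = 23500 N

CD = 0.0255 + 0.0572 × 0.291² = 0.03034
D = ½ρv²S·CD = ½ × 0.916 × 192² × 45.9 × 0.03034 = 23500 N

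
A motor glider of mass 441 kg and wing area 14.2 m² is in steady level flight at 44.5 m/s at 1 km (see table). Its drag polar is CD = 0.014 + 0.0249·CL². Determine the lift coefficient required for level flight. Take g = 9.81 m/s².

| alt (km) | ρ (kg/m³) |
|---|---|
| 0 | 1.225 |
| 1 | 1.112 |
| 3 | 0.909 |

At 1 km, from the table: ρ = 1.112 kg/m³.
Weight W = mg = 441 × 9.81 = 4326.2 N; in level flight L = W.
q = ½ρv² = ½ × 1.112 × 44.5² = 1101 Pa.
CL = W/(q·S) = 4326.2 / (1101 × 14.2) = 0.2767.

CL = 0.277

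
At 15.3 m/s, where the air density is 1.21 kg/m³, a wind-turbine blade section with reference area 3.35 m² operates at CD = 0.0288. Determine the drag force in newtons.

D = 13.7 N

Dynamic pressure q = ½ρv² = ½ × 1.21 × 15.3² = 141.6 Pa.
D = q·S·CD = 141.6 × 3.35 × 0.0288 = 13.7 N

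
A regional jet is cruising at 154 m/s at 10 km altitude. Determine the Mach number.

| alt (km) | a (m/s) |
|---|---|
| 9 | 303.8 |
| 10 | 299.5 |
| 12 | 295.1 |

At 10 km, from the table: a = 299.5 m/s.
M = v/a = 154 / 299.5 = 0.514

M = 0.514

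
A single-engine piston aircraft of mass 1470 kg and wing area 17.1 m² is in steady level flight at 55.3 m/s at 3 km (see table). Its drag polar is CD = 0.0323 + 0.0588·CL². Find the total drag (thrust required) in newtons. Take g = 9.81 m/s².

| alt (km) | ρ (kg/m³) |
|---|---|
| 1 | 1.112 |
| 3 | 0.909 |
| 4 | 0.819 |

At 3 km, from the table: ρ = 0.909 kg/m³.
Level flight ⇒ L = W = m·g = 1470 × 9.81 = 14421 N.
q = ½ρv² = ½ × 0.909 × 55.3² = 1390 Pa.
CL = W/(q·S) = 14421 / (1390 × 17.1) = 0.6067.
CD = 0.0323 + 0.0588 × 0.6067² = 0.05395.
D = q·S·CD = 1390 × 17.1 × 0.05395 = 1282 N

D = 1280 N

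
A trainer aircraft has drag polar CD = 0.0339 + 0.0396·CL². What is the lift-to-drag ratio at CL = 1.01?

L/D = 13.6

CD = 0.0339 + 0.0396 × 1.01² = 0.0743
L/D = CL/CD = 1.01 / 0.0743 = 13.6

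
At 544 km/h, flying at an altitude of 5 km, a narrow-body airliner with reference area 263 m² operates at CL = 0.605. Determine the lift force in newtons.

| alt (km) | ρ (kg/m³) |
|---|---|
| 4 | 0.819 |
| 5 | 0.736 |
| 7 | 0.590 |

L = 1.34×10^6 N

At 5 km, from the table: ρ = 0.736 kg/m³.
Convert speed: v = 544 km/h ÷ 3.6 = 151.1 m/s.
L = ½ρv²S·CL = ½ × 0.736 × 151.1² × 263 × 0.605 = 1.34×10^6 N ≈ 1340 kN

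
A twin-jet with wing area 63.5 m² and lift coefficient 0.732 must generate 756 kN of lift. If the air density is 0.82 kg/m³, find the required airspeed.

L = ½ρv²S·CL ⇒ v = √(2L/(ρ·S·CL))
v = √(2 × 7.56×10^5 / (0.82 × 63.5 × 0.732)) = √39670 = 199 m/s

v = 199 m/s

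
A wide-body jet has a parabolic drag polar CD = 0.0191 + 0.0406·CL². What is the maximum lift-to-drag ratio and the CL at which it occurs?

For CD = CD0 + K·CL², (L/D)max occurs at CL* = √(CD0/K) and equals 1/(2√(K·CD0)).
(L/D)max = 1/(2√(0.0406 × 0.0191)) = 1/(2 × 0.02785) = 18
CL* = √(0.0191/0.0406) = 0.686

(L/D)max = 18, at CL = 0.686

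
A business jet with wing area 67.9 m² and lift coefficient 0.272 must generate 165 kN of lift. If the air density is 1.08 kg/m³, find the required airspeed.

L = ½ρv²S·CL ⇒ v = √(2L/(ρ·S·CL))
v = √(2 × 1.65×10^5 / (1.08 × 67.9 × 0.272)) = √16540 = 129 m/s

v = 129 m/s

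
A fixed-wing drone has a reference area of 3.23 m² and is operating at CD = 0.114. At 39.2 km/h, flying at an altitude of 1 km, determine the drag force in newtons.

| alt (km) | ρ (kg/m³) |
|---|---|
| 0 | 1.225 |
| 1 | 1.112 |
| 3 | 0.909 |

D = 24.3 N

At 1 km, from the table: ρ = 1.112 kg/m³.
Convert speed: v = 39.2 km/h ÷ 3.6 = 10.89 m/s.
D = ½ρv²S·CD = ½ × 1.112 × 10.89² × 3.23 × 0.114 = 24.3 N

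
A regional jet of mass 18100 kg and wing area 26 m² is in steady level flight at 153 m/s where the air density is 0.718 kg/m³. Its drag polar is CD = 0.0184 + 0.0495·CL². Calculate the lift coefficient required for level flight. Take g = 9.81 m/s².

CL = 0.813

In steady level flight, lift balances weight: W = mg = 18100 × 9.81 = 1.7756×10^5 N.
q = ½ρv² = ½ × 0.718 × 153² = 8404 Pa.
CL = 2W/(ρv²S) = 2×1.7756×10^5/(0.718×153²×26) = 0.8126.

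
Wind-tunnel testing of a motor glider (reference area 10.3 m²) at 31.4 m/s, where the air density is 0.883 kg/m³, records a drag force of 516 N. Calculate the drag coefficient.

From D = ½ρv²S·CD, rearranging gives CD = 2D/(ρv²S).
CD = 2 × 516 / (0.883 × 31.4² × 10.3) = 0.115

CD = 0.115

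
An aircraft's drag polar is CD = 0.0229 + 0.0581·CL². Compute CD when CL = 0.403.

CD = 0.0229 + 0.0581 × 0.403² = 0.0229 + 0.009436 = 0.0323

CD = 0.0323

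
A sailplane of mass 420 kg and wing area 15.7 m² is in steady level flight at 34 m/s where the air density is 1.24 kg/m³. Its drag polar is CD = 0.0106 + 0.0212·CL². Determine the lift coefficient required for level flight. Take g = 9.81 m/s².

Weight W = mg = 420 × 9.81 = 4120.2 N; in level flight L = W.
q = ½ρv² = ½ × 1.24 × 34² = 716.7 Pa.
Required CL = L/(qS) = 4120.2/(716.7·15.7) = 0.3662.

CL = 0.366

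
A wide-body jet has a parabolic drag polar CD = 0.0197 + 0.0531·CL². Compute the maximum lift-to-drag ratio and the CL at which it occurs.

For CD = CD0 + K·CL², (L/D)max occurs at CL* = √(CD0/K) and equals 1/(2√(K·CD0)).
(L/D)max = 1/(2√(0.0531 × 0.0197)) = 1/(2 × 0.03234) = 15.5
CL* = √(0.0197/0.0531) = 0.609

(L/D)max = 15.5, at CL = 0.609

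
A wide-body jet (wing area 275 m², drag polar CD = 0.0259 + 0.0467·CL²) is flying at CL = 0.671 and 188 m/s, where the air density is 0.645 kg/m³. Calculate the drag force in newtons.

D = 1.47×10^5 N

CD = 0.0259 + 0.0467 × 0.671² = 0.04693
D = ½ρv²S·CD = ½ × 0.645 × 188² × 275 × 0.04693 = 1.47×10^5 N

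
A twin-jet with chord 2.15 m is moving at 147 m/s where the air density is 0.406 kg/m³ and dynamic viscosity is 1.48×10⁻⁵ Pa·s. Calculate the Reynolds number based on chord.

Re = 8.67×10^6

Re = ρ·v·c/μ = 0.406 × 147 × 2.15 / (1.48×10⁻⁵) = 8.67×10^6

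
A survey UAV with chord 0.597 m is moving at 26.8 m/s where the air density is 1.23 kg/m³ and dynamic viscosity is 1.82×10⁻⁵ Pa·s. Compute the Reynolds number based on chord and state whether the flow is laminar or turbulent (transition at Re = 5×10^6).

Re = 1.08×10^6 (laminar)

Re = ρ·v·c/μ = 1.23 × 26.8 × 0.597 / (1.82×10⁻⁵) = 1.08×10^6
Since 1.08×10^6 < 5×10^6, the flow is laminar.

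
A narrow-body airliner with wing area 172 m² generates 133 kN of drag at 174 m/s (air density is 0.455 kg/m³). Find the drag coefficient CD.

CD = 0.112

From D = ½ρv²S·CD, rearranging gives CD = 2D/(ρv²S).
CD = 2 × 1.33×10^5 / (0.455 × 174² × 172) = 0.112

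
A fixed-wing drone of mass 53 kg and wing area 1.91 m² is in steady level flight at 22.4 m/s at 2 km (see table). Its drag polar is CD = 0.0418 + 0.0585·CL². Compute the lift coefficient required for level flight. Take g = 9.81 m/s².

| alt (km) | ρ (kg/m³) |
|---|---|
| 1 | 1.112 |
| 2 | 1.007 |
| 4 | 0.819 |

CL = 1.08

At 2 km, from the table: ρ = 1.007 kg/m³.
Weight W = mg = 53 × 9.81 = 519.93 N; in level flight L = W.
q = ½ρv² = ½ × 1.007 × 22.4² = 252.6 Pa.
CL = W/(q·S) = 519.93 / (252.6 × 1.91) = 1.077.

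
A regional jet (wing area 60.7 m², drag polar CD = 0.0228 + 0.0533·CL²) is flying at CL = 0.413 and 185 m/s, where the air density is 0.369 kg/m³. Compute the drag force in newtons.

D = 12200 N

CD = 0.0228 + 0.0533 × 0.413² = 0.03189
D = ½ρv²S·CD = ½ × 0.369 × 185² × 60.7 × 0.03189 = 12200 N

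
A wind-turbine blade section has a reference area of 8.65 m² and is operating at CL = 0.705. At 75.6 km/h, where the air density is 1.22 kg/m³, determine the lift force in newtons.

Convert speed: v = 75.6 km/h ÷ 3.6 = 21 m/s.
L = ½ρv²S·CL = ½ × 1.22 × 21² × 8.65 × 0.705 = 1640 N

L = 1640 N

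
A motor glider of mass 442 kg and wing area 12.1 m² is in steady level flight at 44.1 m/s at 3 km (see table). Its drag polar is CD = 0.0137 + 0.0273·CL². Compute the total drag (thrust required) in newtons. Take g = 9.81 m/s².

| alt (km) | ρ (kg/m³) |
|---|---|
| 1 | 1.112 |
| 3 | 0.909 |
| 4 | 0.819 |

D = 195 N

At 3 km, from the table: ρ = 0.909 kg/m³.
Weight W = mg = 442 × 9.81 = 4336 N; in level flight L = W.
Dynamic pressure q = 0.5 × 0.909 × 44.1² = 883.9 Pa.
CL = 2W/(ρv²S) = 2×4336/(0.909×44.1²×12.1) = 0.4054.
CD = 0.0137 + 0.0273 × 0.4054² = 0.01819.
D = q·S·CD = 883.9 × 12.1 × 0.01819 = 194.5 N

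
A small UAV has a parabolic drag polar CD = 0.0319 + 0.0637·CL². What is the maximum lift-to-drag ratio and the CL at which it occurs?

For CD = CD0 + K·CL², (L/D)max occurs at CL* = √(CD0/K) and equals 1/(2√(K·CD0)).
(L/D)max = 1/(2√(0.0637 × 0.0319)) = 1/(2 × 0.04508) = 11.1
CL* = √(0.0319/0.0637) = 0.708

(L/D)max = 11.1, at CL = 0.708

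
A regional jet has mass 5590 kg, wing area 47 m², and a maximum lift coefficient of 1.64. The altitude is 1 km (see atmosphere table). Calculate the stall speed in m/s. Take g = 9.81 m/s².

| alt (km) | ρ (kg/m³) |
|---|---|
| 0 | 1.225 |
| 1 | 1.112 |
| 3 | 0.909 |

At 1 km, from the table: ρ = 1.112 kg/m³.
Weight W = mg = 5590 × 9.81 = 54840 N.
From L = ½ρV²S·CL,max = W: V_stall = √(2W/(ρSCL,max)) = √(2·54840/(1.112·47·1.64))
V_stall = √1280 = 35.8 m/s

V_stall = 35.8 m/s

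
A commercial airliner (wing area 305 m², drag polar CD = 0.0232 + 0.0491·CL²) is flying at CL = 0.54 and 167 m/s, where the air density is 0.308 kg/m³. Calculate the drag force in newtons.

CD = 0.0232 + 0.0491 × 0.54² = 0.03752
D = ½ρv²S·CD = ½ × 0.308 × 167² × 305 × 0.03752 = 49100 N

D = 49100 N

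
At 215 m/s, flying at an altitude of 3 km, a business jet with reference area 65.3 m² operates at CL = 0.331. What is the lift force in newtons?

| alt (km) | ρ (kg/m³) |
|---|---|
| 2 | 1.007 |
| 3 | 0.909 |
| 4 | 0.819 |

At 3 km, from the table: ρ = 0.909 kg/m³.
L = ½ρv²S·CL = ½ × 0.909 × 215² × 65.3 × 0.331 = 4.54×10^5 N ≈ 454 kN

L = 4.54×10^5 N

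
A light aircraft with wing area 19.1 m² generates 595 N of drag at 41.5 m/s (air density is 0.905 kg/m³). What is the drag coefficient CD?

CD = 0.04

From D = ½ρv²S·CD, rearranging gives CD = 2D/(ρv²S).
CD = 2 × 595 / (0.905 × 41.5² × 19.1) = 0.04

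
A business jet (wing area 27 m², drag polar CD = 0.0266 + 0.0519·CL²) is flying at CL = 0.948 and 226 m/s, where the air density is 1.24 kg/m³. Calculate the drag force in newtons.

D = 62600 N

CD = 0.0266 + 0.0519 × 0.948² = 0.07324
D = ½ρv²S·CD = ½ × 1.24 × 226² × 27 × 0.07324 = 62600 N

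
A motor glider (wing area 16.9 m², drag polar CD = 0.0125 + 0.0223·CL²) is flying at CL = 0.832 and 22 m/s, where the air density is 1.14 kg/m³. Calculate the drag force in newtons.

D = 130 N

CD = 0.0125 + 0.0223 × 0.832² = 0.02794
D = ½ρv²S·CD = ½ × 1.14 × 22² × 16.9 × 0.02794 = 130 N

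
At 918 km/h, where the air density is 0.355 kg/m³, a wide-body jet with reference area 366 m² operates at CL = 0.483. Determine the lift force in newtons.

Convert speed: v = 918 km/h ÷ 3.6 = 255 m/s.
L = ½ρv²S·CL = ½ × 0.355 × 255² × 366 × 0.483 = 2.04×10^6 N ≈ 2040 kN

L = 2.04×10^6 N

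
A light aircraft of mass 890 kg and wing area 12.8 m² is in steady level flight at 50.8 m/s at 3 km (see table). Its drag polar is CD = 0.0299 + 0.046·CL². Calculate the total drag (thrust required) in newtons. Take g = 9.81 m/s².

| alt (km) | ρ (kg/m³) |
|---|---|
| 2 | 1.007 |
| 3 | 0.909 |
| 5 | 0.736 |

D = 682 N

At 3 km, from the table: ρ = 0.909 kg/m³.
Weight W = mg = 890 × 9.81 = 8730.9 N; in level flight L = W.
q = ½ρv² = ½ × 0.909 × 50.8² = 1173 Pa.
CL = 2W/(ρv²S) = 2×8730.9/(0.909×50.8²×12.8) = 0.5816.
CD = 0.0299 + 0.046 × 0.5816² = 0.04546.
D = q·S·CD = 1173 × 12.8 × 0.04546 = 682.5 N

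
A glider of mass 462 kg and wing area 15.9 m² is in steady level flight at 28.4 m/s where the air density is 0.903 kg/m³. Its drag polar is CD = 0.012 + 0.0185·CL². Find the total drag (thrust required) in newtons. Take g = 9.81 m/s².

D = 135 N

In steady level flight, lift balances weight: W = mg = 462 × 9.81 = 4532.2 N.
Dynamic pressure q = 0.5 × 0.903 × 28.4² = 364.2 Pa.
CL = 2W/(ρv²S) = 2×4532.2/(0.903×28.4²×15.9) = 0.7827.
CD = 0.012 + 0.0185 × 0.7827² = 0.02333.
D = q·S·CD = 364.2 × 15.9 × 0.02333 = 135.1 N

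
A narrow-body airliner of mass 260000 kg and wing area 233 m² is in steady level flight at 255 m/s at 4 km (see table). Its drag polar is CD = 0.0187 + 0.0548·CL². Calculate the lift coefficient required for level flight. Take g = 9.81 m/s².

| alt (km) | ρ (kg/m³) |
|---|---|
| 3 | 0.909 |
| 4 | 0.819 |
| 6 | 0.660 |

At 4 km, from the table: ρ = 0.819 kg/m³.
Weight W = mg = 260000 × 9.81 = 2.5506×10^6 N; in level flight L = W.
q = ½ρv² = ½ × 0.819 × 255² = 26630 Pa.
CL = W/(q·S) = 2.5506×10^6 / (26630 × 233) = 0.4111.

CL = 0.411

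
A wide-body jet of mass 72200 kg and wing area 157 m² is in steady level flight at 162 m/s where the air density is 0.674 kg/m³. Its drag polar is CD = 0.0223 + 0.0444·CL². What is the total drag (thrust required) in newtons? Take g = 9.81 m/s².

Level flight ⇒ L = W = m·g = 72200 × 9.81 = 7.0828×10^5 N.
Dynamic pressure q = 0.5 × 0.674 × 162² = 8844 Pa.
CL = 2W/(ρv²S) = 2×7.0828×10^5/(0.674×162²×157) = 0.5101.
CD = 0.0223 + 0.0444 × 0.5101² = 0.03385.
D = q·S·CD = 8844 × 157 × 0.03385 = 47010 N

D = 47000 N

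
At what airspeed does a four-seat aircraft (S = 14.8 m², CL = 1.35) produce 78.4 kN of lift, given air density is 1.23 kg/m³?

L = ½ρv²S·CL ⇒ v = √(2L/(ρ·S·CL))
v = √(2 × 78400 / (1.23 × 14.8 × 1.35)) = √6380 = 79.9 m/s

v = 79.9 m/s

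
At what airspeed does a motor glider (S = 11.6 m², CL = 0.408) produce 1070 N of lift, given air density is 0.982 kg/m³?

L = ½ρv²S·CL ⇒ v = √(2L/(ρ·S·CL))
v = √(2 × 1070 / (0.982 × 11.6 × 0.408)) = √460.5 = 21.5 m/s

v = 21.5 m/s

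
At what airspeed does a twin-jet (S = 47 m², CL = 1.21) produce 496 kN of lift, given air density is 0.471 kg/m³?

L = ½ρv²S·CL ⇒ v = √(2L/(ρ·S·CL))
v = √(2 × 4.96×10^5 / (0.471 × 47 × 1.21)) = √37030 = 192 m/s

v = 192 m/s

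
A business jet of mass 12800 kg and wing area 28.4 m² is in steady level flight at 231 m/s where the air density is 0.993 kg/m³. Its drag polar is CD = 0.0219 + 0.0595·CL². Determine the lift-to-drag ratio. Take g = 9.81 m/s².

Level flight ⇒ L = W = m·g = 12800 × 9.81 = 1.2557×10^5 N.
Dynamic pressure q = 0.5 × 0.993 × 231² = 26490 Pa.
CL = 2W/(ρv²S) = 2×1.2557×10^5/(0.993×231²×28.4) = 0.1669.
CD = 0.0219 + 0.0595 × 0.1669² = 0.02356.
L/D = CL/CD = 0.1669 / 0.02356 = 7.08

L/D = 7.08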